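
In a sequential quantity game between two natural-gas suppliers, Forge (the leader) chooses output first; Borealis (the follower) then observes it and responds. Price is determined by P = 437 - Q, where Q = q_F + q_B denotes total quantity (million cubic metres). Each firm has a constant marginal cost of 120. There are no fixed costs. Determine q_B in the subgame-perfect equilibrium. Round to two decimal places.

Solve by backward induction. Given q_F, the follower Borealis maximises π_B = (437 - q_F - q_B)q_B - 120q_B.
Setting the follower's marginal profit to zero, 317 - q_F - 2q_B = 0, i.e. q_B = (317 - q_F)/2.
Forge substitutes q_B(q_F) into its own profit: π_F = q_F(437 - q_F - (317 - q_F)/2) - 120q_F = (557/2 - (1/2)q_F)q_F - 120q_F.
Leader FOC: 317/2 - q_F = 0, so q_F = 317/2.
Then q_B = (317 - 317/2)/2 = 317/4.

79.25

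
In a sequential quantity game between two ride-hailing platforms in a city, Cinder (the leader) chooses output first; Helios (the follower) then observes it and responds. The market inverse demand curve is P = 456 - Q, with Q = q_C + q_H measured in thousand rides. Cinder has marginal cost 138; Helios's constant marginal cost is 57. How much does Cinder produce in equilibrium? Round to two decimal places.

118.50

Solve by backward induction. Given q_C, the follower Helios maximises π_H = (456 - q_C - q_H)q_H - 57q_H.
∂π_H/∂q_H = 399 - q_C - 2q_H = 0 gives the reaction function q_H = (399 - q_C)/2.
The leader anticipates this reaction. Substituting into P = 456 - Q gives P = 513/2 - (1/2)q_C, so π_C = (513/2 - (1/2)q_C)q_C - 138q_C.
Maximising: ∂π_C/∂q_C = 237/2 - q_C = 0, giving q_C = 237/2.
Then q_H = (399 - 237/2)/2 = 561/4.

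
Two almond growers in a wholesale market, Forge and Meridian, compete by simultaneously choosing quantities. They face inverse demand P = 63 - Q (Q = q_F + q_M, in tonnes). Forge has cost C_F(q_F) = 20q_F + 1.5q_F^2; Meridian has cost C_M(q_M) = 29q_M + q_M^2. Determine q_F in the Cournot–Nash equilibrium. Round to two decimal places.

Forge's profit: π_F = (63 - Q)q_F - (20q_F + (3/2)q_F²). Setting ∂π_F/∂q_F = 0: 43 - 5q_F - (q_M) = 0.
Meridian's profit: π_M = (63 - Q)q_M - (29q_M + q_M²). Setting ∂π_M/∂q_M = 0: 34 - 4q_M - (q_F) = 0.
So q_F = (43 - q_M)/5 and q_M = (34 - q_F)/4.
Substituting one into the other gives q_F = 138/19 and q_M = 127/19.

7.26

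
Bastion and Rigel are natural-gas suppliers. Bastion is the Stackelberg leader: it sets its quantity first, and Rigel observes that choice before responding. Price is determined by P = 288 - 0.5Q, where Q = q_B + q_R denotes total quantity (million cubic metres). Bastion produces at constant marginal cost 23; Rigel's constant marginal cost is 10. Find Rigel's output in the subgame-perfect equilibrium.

The follower Rigel best-responds to any q_B: π_R = (288 - 0.5Q)q_R - 10q_R.
∂π_R/∂q_R = 278 - (1/2)q_B - q_R = 0 gives the reaction function q_R = (278 - (1/2)q_B).
The leader anticipates this reaction. Substituting into P = 288 - 0.5Q gives P = 149 - (1/4)q_B, so π_B = (149 - (1/4)q_B)q_B - 23q_B.
The leader's first-order condition 126 - (1/2)q_B = 0 yields q_B = 252.
Then q_R = (278 - (1/2)·252) = 152.

152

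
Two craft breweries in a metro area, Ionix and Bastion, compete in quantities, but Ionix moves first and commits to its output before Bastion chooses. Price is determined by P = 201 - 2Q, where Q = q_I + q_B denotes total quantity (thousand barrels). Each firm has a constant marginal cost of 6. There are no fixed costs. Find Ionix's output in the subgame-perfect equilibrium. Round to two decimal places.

48.75

The follower Bastion best-responds to any q_I: π_B = (201 - 2Q)q_B - 6q_B.
Setting the follower's marginal profit to zero, 195 - 2q_I - 4q_B = 0, i.e. q_B = (195 - 2q_I)/4.
The leader anticipates this reaction. Substituting into P = 201 - 2Q gives P = 207/2 - q_I, so π_I = (207/2 - q_I)q_I - 6q_I.
The leader's first-order condition 195/2 - 2q_I = 0 yields q_I = 195/4.
Then q_B = (195 - 2·(195/4))/4 = 195/8.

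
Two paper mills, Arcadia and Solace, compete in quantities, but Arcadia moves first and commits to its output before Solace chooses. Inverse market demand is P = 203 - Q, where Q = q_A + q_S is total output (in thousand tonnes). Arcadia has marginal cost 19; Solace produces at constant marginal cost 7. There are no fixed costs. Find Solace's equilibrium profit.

3025

The follower Solace best-responds to any q_A: π_S = (203 - Q)q_S - 7q_S.
Setting the follower's marginal profit to zero, 196 - q_A - 2q_S = 0, i.e. q_S = (196 - q_A)/2.
Arcadia substitutes q_S(q_A) into its own profit: π_A = q_A(203 - q_A - (196 - q_A)/2) - 19q_A = (105 - (1/2)q_A)q_A - 19q_A.
The leader's first-order condition 86 - q_A = 0 yields q_A = 86.
Then q_S = (196 - 86)/2 = 55.
Price P = 203 - 141 = 62.
Solace's profit: (62 - 7)·55 = 3025.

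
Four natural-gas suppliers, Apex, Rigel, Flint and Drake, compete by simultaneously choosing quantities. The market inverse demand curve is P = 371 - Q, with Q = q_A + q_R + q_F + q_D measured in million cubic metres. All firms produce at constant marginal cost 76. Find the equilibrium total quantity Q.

236

Each firm earns π_i = (371 - Q)q_i - 76q_i.
Setting ∂π_i/∂q_i = 0 with rivals' quantities fixed: 295 - 2q_i - Σ_{j≠i} q_j = 0.
With identical firms every q_j equals q_i, so Σ_{j≠i} q_j = 3q_i and 295 = 5q_i, giving q_i = 59.
Total output Q = 59 + 59 + 59 + 59 = 236.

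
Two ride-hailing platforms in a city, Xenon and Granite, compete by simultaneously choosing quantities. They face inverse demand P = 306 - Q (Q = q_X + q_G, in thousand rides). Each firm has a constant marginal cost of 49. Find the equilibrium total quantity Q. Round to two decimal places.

Each firm earns π_i = (306 - Q)q_i - 49q_i.
Setting ∂π_i/∂q_i = 0 with rivals' quantities fixed: 257 - 2q_i - q_j = 0.
With identical firms every q_j equals q_i, so q_j = q_i and 257 = 3q_i, giving q_i = 257/3.
Total output Q = 257/3 + 257/3 = 514/3.

171.33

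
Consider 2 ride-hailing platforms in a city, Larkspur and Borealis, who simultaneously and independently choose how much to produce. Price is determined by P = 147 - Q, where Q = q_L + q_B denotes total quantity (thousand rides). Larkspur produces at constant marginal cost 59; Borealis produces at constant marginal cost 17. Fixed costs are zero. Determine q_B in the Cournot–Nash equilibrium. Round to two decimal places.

57.33

Larkspur's profit: π_L = (147 - Q)q_L - (59q_L). Setting ∂π_L/∂q_L = 0: 88 - 2q_L - (q_B) = 0.
Borealis's first-order condition: 130 - 2q_B - (q_L) = 0.
Best responses: q_L = (88 - q_B)/2, q_B = (130 - q_L)/2.
Solving the pair: q_L = 46/3, q_B = 172/3.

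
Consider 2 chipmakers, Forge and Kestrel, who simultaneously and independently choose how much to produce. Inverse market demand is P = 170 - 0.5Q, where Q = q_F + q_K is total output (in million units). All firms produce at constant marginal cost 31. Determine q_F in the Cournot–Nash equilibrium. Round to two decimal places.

92.67

A representative firm's profit is π_i = q_i(170 - 0.5Q) - 31q_i.
Setting ∂π_i/∂q_i = 0 with rivals' quantities fixed: 139 - q_i - (1/2)q_j = 0.
By symmetry each firm produces the same amount; substituting q_j = q_i yields q_i = 139/(3/2) = 278/3.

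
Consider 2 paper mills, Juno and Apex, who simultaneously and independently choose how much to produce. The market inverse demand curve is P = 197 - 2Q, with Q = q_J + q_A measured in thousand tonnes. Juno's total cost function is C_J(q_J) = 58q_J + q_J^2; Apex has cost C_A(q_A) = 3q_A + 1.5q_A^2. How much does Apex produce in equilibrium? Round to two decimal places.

Juno's profit: π_J = (197 - 2Q)q_J - (58q_J + q_J²). Setting ∂π_J/∂q_J = 0: 139 - 6q_J - 2(q_A) = 0.
Apex's profit: π_A = (197 - 2Q)q_A - (3q_A + (3/2)q_A²). Setting ∂π_A/∂q_A = 0: 194 - 7q_A - 2(q_J) = 0.
So q_J = (139 - 2q_A)/6 and q_A = (194 - 2q_J)/7.
Solving the pair: q_J = 585/38, q_A = 443/19.

23.32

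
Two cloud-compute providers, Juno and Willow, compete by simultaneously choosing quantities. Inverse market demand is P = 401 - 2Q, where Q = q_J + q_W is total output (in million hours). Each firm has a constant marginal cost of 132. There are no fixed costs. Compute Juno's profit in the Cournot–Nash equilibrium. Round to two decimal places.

Each firm earns π_i = (401 - 2Q)q_i - 132q_i.
Setting ∂π_i/∂q_i = 0 with rivals' quantities fixed: 269 - 4q_i - 2q_j = 0.
With identical firms every q_j equals q_i, so q_j = q_i and 269 = 6q_i, giving q_i = 269/6.
Price P = 401 - 2·(269/3) = 665/3.
Juno's profit: (665/3 - 132)·(269/6) = 4020.0556.

4020.06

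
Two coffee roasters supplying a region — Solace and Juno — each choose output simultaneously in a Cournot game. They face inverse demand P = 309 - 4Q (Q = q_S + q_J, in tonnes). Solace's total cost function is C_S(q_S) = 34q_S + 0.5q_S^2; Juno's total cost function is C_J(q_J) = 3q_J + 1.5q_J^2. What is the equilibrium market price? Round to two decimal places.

142.49

Solace's profit: π_S = (309 - 4Q)q_S - (34q_S + (1/2)q_S²). Setting ∂π_S/∂q_S = 0: 275 - 9q_S - 4(q_J) = 0.
Juno's first-order condition: 306 - 11q_J - 4(q_S) = 0.
Best responses: q_S = (275 - 4q_J)/9, q_J = (306 - 4q_S)/11.
Solving the pair: q_S = 1801/83, q_J = 1654/83.
Total output Q = 41.6265, so price P = 309 - 4·41.6265 = 142.4940.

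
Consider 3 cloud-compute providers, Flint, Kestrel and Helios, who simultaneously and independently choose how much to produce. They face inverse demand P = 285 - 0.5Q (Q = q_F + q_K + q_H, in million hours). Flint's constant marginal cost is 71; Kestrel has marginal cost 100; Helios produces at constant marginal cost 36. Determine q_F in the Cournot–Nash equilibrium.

104

Flint's profit: π_F = (285 - 0.5Q)q_F - (71q_F). Setting ∂π_F/∂q_F = 0: 214 - q_F - (1/2)(q_K + q_H) = 0.
Kestrel's first-order condition: 185 - q_K - (1/2)(q_F + q_H) = 0.
Helios's first-order condition: 249 - q_H - (1/2)(q_F + q_K) = 0.
Adding the 3 conditions: 648 − Q − Q = 0, i.e. Q = 324.
Back-substituting: q_F = (214 − 162)/(1/2) = 104, q_K = (185 − 162)/(1/2) = 46, q_H = (249 − 162)/(1/2) = 174.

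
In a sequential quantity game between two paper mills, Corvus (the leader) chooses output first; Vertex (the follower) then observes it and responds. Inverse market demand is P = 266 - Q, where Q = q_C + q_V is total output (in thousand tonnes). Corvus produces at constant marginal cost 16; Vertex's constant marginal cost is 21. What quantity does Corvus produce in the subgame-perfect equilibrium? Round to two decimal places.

The follower Vertex best-responds to any q_C: π_V = (266 - Q)q_V - 21q_V.
∂π_V/∂q_V = 245 - q_C - 2q_V = 0 gives the reaction function q_V = (245 - q_C)/2.
Corvus substitutes q_V(q_C) into its own profit: π_C = q_C(266 - q_C - (245 - q_C)/2) - 16q_C = (287/2 - (1/2)q_C)q_C - 16q_C.
Leader FOC: 255/2 - q_C = 0, so q_C = 255/2.
Then q_V = (245 - 255/2)/2 = 235/4.

127.50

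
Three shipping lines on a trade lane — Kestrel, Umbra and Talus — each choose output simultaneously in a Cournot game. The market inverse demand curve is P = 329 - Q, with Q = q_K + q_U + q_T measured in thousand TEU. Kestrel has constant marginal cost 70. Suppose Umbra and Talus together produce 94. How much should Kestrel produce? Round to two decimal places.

82.50

With rivals' combined output fixed at 94, Kestrel's profit is π_K = (329 - 94 - q_K)q_K - (70q_K) = (235 - q_K)q_K - (70q_K).
∂π_K/∂q_K = 165 - 2q_K = 0, so q_K = 165/2.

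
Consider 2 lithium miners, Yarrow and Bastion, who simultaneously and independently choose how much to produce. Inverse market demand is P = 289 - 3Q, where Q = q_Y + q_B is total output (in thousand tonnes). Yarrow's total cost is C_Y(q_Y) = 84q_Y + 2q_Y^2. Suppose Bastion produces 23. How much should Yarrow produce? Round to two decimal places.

With the rival's output fixed at 23, Yarrow's profit is π_Y = (289 - 3·23 - 3q_Y)q_Y - (84q_Y + 2q_Y²) = (220 - 3q_Y)q_Y - (84q_Y + 2q_Y²).
∂π_Y/∂q_Y = 136 - 10q_Y = 0, so q_Y = 68/5.

13.60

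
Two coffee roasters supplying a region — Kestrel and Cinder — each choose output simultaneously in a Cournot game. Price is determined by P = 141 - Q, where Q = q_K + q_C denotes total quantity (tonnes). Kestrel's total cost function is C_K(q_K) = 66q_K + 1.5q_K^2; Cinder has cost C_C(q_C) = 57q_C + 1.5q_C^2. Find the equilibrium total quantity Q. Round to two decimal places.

26.50

Kestrel's profit: π_K = (141 - Q)q_K - (66q_K + (3/2)q_K²). Setting ∂π_K/∂q_K = 0: 75 - 5q_K - (q_C) = 0.
Cinder's first-order condition: 84 - 5q_C - (q_K) = 0.
Rearranging gives the reaction functions q_K = (75 - q_C)/5 and q_C = (84 - q_K)/5.
Solving the pair: q_K = 97/8, q_C = 115/8.
Total output Q = 97/8 + 115/8 = 53/2.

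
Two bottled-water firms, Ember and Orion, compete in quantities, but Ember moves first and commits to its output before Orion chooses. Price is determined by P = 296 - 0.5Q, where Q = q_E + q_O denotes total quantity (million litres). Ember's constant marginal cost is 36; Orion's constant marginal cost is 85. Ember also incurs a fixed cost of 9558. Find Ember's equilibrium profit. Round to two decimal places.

14312.25

Solve by backward induction. Given q_E, the follower Orion maximises π_O = (296 - (1/2)q_E - (1/2)q_O)q_O - 85q_O.
∂π_O/∂q_O = 211 - (1/2)q_E - q_O = 0 gives the reaction function q_O = (211 - (1/2)q_E).
Ember substitutes q_O(q_E) into its own profit: π_E = q_E(296 - (1/2)q_E - (211 - (1/2)q_E)/2) - 36q_E = (381/2 - (1/4)q_E)q_E - 36q_E.
The leader's first-order condition 309/2 - (1/2)q_E = 0 yields q_E = 309.
Then q_O = (211 - (1/2)·309) = 113/2.
Price P = 296 - (1/2)·(731/2) = 453/4.
Ember's profit: (453/4 - 36)·309 - 9558 = 14312.2500.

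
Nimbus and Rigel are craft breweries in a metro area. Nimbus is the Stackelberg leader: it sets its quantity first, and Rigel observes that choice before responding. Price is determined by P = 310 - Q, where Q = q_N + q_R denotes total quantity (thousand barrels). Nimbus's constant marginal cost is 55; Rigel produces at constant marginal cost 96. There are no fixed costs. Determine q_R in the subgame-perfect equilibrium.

The follower Rigel best-responds to any q_N: π_R = (310 - Q)q_R - 96q_R.
Setting the follower's marginal profit to zero, 214 - q_N - 2q_R = 0, i.e. q_R = (214 - q_N)/2.
Nimbus substitutes q_R(q_N) into its own profit: π_N = q_N(310 - q_N - (214 - q_N)/2) - 55q_N = (203 - (1/2)q_N)q_N - 55q_N.
The leader's first-order condition 148 - q_N = 0 yields q_N = 148.
Then q_R = (214 - 148)/2 = 33.

33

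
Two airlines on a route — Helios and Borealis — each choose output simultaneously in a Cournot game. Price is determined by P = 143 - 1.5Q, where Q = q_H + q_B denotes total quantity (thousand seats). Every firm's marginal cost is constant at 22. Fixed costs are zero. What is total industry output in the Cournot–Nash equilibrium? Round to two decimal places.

53.78

Each firm earns π_i = (143 - 1.5Q)q_i - 22q_i.
First-order condition (treating rivals' output as given): 121 - 3q_i - (3/2)q_j = 0.
By symmetry each firm produces the same amount; substituting q_j = q_i yields q_i = 121/(9/2) = 242/9.
Total output Q = 242/9 + 242/9 = 484/9.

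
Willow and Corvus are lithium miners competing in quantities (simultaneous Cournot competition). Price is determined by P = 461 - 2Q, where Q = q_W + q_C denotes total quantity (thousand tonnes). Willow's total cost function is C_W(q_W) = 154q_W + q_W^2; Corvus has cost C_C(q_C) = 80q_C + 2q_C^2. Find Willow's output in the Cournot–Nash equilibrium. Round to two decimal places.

Willow's profit: π_W = (461 - 2Q)q_W - (154q_W + q_W²). Setting ∂π_W/∂q_W = 0: 307 - 6q_W - 2(q_C) = 0.
Corvus's profit: π_C = (461 - 2Q)q_C - (80q_C + 2q_C²). Setting ∂π_C/∂q_C = 0: 381 - 8q_C - 2(q_W) = 0.
Best responses: q_W = (307 - 2q_C)/6, q_C = (381 - 2q_W)/8.
Substituting one into the other gives q_W = 77/2 and q_C = 38.

38.50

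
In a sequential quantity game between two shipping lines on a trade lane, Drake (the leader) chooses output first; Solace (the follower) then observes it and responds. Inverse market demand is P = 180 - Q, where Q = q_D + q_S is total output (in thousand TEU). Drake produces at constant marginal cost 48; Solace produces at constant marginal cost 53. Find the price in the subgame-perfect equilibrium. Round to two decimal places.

82.25

The follower Solace best-responds to any q_D: π_S = (180 - Q)q_S - 53q_S.
Follower FOC: 127 - q_D - 2q_S = 0, so q_S(q_D) = (127 - q_D)/2.
The leader anticipates this reaction. Substituting into P = 180 - Q gives P = 233/2 - (1/2)q_D, so π_D = (233/2 - (1/2)q_D)q_D - 48q_D.
Leader FOC: 137/2 - q_D = 0, so q_D = 137/2.
Then q_S = (127 - 137/2)/2 = 117/4.
Total output Q = 391/4, so price P = 180 - 391/4 = 329/4.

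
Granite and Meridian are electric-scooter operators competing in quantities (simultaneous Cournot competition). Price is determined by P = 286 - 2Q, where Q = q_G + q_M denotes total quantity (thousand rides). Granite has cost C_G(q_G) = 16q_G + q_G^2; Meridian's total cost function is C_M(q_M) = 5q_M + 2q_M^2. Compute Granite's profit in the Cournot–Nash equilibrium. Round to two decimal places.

3957.03

Granite's profit: π_G = (286 - 2Q)q_G - (16q_G + q_G²). Setting ∂π_G/∂q_G = 0: 270 - 6q_G - 2(q_M) = 0.
Meridian's profit: π_M = (286 - 2Q)q_M - (5q_M + 2q_M²). Setting ∂π_M/∂q_M = 0: 281 - 8q_M - 2(q_G) = 0.
So q_G = (270 - 2q_M)/6 and q_M = (281 - 2q_G)/8.
Substituting one into the other gives q_G = 799/22 and q_M = 573/22.
Price P = 286 - 2·(686/11) = 1774/11.
Granite's profit: (1774/11)·(799/22) - 16·(799/22) - (799/22)² = 3957.0310.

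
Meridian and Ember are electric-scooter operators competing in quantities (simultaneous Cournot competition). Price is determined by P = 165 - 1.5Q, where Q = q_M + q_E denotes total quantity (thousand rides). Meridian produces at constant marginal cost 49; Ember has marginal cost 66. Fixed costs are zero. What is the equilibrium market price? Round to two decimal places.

Meridian's profit: π_M = (165 - 1.5Q)q_M - (49q_M). Setting ∂π_M/∂q_M = 0: 116 - 3q_M - (3/2)(q_E) = 0.
Ember's profit: π_E = (165 - 1.5Q)q_E - (66q_E). Setting ∂π_E/∂q_E = 0: 99 - 3q_E - (3/2)(q_M) = 0.
So q_M = (116 - (3/2)q_E)/3 and q_E = (99 - (3/2)q_M)/3.
Substituting one into the other gives q_M = 266/9 and q_E = 164/9.
Total output Q = 430/9, so price P = 165 - (3/2)·(430/9) = 280/3.

93.33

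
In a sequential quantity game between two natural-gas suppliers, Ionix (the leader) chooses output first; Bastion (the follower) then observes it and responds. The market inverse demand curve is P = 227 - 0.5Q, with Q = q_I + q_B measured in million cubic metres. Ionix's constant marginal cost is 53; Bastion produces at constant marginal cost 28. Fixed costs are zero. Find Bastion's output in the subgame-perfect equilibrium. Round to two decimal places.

Solve by backward induction. Given q_I, the follower Bastion maximises π_B = (227 - (1/2)q_I - (1/2)q_B)q_B - 28q_B.
Follower FOC: 199 - (1/2)q_I - q_B = 0, so q_B(q_I) = (199 - (1/2)q_I).
Ionix substitutes q_B(q_I) into its own profit: π_I = q_I(227 - (1/2)q_I - (199 - (1/2)q_I)/2) - 53q_I = (255/2 - (1/4)q_I)q_I - 53q_I.
The leader's first-order condition 149/2 - (1/2)q_I = 0 yields q_I = 149.
Then q_B = (199 - (1/2)·149) = 249/2.

124.50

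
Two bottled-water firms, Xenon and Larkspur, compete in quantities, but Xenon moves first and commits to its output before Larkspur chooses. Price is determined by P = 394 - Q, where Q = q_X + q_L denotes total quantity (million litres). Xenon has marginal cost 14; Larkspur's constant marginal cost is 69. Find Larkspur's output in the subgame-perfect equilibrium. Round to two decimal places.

The follower Larkspur best-responds to any q_X: π_L = (394 - Q)q_L - 69q_L.
Setting the follower's marginal profit to zero, 325 - q_X - 2q_L = 0, i.e. q_L = (325 - q_X)/2.
The leader anticipates this reaction. Substituting into P = 394 - Q gives P = 463/2 - (1/2)q_X, so π_X = (463/2 - (1/2)q_X)q_X - 14q_X.
Maximising: ∂π_X/∂q_X = 435/2 - q_X = 0, giving q_X = 435/2.
Then q_L = (325 - 435/2)/2 = 215/4.

53.75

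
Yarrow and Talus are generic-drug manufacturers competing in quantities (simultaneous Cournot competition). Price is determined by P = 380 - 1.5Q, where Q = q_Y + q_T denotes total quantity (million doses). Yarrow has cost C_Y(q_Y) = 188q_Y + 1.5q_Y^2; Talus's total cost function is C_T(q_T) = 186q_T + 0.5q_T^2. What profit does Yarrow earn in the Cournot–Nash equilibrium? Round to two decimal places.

1442.91

Yarrow's profit: π_Y = (380 - 1.5Q)q_Y - (188q_Y + (3/2)q_Y²). Setting ∂π_Y/∂q_Y = 0: 192 - 6q_Y - (3/2)(q_T) = 0.
Talus's profit: π_T = (380 - 1.5Q)q_T - (186q_T + (1/2)q_T²). Setting ∂π_T/∂q_T = 0: 194 - 4q_T - (3/2)(q_Y) = 0.
So q_Y = (192 - (3/2)q_T)/6 and q_T = (194 - (3/2)q_Y)/4.
Solving the pair: q_Y = 636/29, q_T = 1168/29.
Price P = 380 - (3/2)·(1804/29) = 286.6897.
Yarrow's profit: 286.6897·(636/29) - 188·(636/29) - (3/2)(636/29)² = 1442.9108.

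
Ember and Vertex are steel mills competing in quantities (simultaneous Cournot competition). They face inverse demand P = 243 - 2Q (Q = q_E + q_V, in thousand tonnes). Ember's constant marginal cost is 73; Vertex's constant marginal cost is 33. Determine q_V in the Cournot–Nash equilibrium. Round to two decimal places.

41.67

Ember's profit: π_E = (243 - 2Q)q_E - (73q_E). Setting ∂π_E/∂q_E = 0: 170 - 4q_E - 2(q_V) = 0.
Vertex's first-order condition: 210 - 4q_V - 2(q_E) = 0.
Rearranging gives the reaction functions q_E = (170 - 2q_V)/4 and q_V = (210 - 2q_E)/4.
Solving the pair: q_E = 65/3, q_V = 125/3.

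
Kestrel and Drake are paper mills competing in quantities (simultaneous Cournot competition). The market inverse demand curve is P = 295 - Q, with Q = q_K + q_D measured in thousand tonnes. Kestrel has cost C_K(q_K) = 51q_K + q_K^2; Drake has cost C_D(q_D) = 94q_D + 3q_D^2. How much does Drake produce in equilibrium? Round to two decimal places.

Kestrel's profit: π_K = (295 - Q)q_K - (51q_K + q_K²). Setting ∂π_K/∂q_K = 0: 244 - 4q_K - (q_D) = 0.
Drake's profit: π_D = (295 - Q)q_D - (94q_D + 3q_D²). Setting ∂π_D/∂q_D = 0: 201 - 8q_D - (q_K) = 0.
Rearranging gives the reaction functions q_K = (244 - q_D)/4 and q_D = (201 - q_K)/8.
Solving the pair: q_K = 1751/31, q_D = 560/31.

18.06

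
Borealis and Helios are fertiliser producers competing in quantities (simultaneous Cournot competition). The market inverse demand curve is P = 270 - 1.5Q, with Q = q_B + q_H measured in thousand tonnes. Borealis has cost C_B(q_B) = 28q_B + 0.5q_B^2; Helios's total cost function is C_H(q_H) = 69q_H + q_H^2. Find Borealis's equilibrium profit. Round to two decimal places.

Borealis's profit: π_B = (270 - 1.5Q)q_B - (28q_B + (1/2)q_B²). Setting ∂π_B/∂q_B = 0: 242 - 4q_B - (3/2)(q_H) = 0.
Helios's profit: π_H = (270 - 1.5Q)q_H - (69q_H + q_H²). Setting ∂π_H/∂q_H = 0: 201 - 5q_H - (3/2)(q_B) = 0.
Rearranging gives the reaction functions q_B = (242 - (3/2)q_H)/4 and q_H = (201 - (3/2)q_B)/5.
Substituting one into the other gives q_B = 51.1831 and q_H = 1764/71.
Price P = 270 - (3/2)·76.0282 = 155.9577.
Borealis's profit: 155.9577·51.1831 - 28·51.1831 - (1/2)·51.1831² = 5239.4192.

5239.42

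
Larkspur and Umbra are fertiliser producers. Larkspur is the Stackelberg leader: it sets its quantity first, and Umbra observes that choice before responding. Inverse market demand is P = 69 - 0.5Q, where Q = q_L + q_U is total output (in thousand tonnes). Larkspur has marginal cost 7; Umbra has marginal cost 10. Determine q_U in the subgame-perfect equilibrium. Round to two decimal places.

26.50

The follower Umbra best-responds to any q_L: π_U = (69 - 0.5Q)q_U - 10q_U.
∂π_U/∂q_U = 59 - (1/2)q_L - q_U = 0 gives the reaction function q_U = (59 - (1/2)q_L).
The leader anticipates this reaction. Substituting into P = 69 - 0.5Q gives P = 79/2 - (1/4)q_L, so π_L = (79/2 - (1/4)q_L)q_L - 7q_L.
The leader's first-order condition 65/2 - (1/2)q_L = 0 yields q_L = 65.
Then q_U = (59 - (1/2)·65) = 53/2.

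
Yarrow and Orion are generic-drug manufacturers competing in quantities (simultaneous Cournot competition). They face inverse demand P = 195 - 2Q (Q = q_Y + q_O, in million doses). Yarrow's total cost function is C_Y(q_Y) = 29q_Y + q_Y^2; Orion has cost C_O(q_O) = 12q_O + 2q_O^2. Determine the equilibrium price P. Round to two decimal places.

116.45

Yarrow's profit: π_Y = (195 - 2Q)q_Y - (29q_Y + q_Y²). Setting ∂π_Y/∂q_Y = 0: 166 - 6q_Y - 2(q_O) = 0.
Orion's profit: π_O = (195 - 2Q)q_O - (12q_O + 2q_O²). Setting ∂π_O/∂q_O = 0: 183 - 8q_O - 2(q_Y) = 0.
So q_Y = (166 - 2q_O)/6 and q_O = (183 - 2q_Y)/8.
Substituting one into the other gives q_Y = 481/22 and q_O = 383/22.
Total output Q = 432/11, so price P = 195 - 2·(432/11) = 1281/11.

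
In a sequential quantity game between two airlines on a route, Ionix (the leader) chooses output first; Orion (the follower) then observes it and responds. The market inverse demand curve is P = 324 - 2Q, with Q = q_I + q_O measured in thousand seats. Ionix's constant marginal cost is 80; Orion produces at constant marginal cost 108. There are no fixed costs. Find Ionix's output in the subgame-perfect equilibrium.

68

Solve by backward induction. Given q_I, the follower Orion maximises π_O = (324 - 2q_I - 2q_O)q_O - 108q_O.
∂π_O/∂q_O = 216 - 2q_I - 4q_O = 0 gives the reaction function q_O = (216 - 2q_I)/4.
The leader anticipates this reaction. Substituting into P = 324 - 2Q gives P = 216 - q_I, so π_I = (216 - q_I)q_I - 80q_I.
Leader FOC: 136 - 2q_I = 0, so q_I = 68.
Then q_O = (216 - 2·68)/4 = 20.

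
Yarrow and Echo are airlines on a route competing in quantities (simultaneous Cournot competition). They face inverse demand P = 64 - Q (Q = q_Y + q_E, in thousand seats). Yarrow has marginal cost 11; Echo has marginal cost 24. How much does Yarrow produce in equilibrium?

22

Yarrow's profit: π_Y = (64 - Q)q_Y - (11q_Y). Setting ∂π_Y/∂q_Y = 0: 53 - 2q_Y - (q_E) = 0.
Echo's first-order condition: 40 - 2q_E - (q_Y) = 0.
So q_Y = (53 - q_E)/2 and q_E = (40 - q_Y)/2.
Substituting one into the other gives q_Y = 22 and q_E = 9.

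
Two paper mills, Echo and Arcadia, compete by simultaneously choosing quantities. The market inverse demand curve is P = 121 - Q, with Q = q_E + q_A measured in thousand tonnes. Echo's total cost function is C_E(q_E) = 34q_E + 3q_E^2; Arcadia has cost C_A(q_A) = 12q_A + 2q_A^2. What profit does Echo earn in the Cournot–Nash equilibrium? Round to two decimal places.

308.86

Echo's profit: π_E = (121 - Q)q_E - (34q_E + 3q_E²). Setting ∂π_E/∂q_E = 0: 87 - 8q_E - (q_A) = 0.
Arcadia's first-order condition: 109 - 6q_A - (q_E) = 0.
Rearranging gives the reaction functions q_E = (87 - q_A)/8 and q_A = (109 - q_E)/6.
Solving the pair: q_E = 413/47, q_A = 785/47.
Price P = 121 - 1198/47 = 95.5106.
Echo's profit: 95.5106·(413/47) - 34·(413/47) - 3(413/47)² = 308.8619.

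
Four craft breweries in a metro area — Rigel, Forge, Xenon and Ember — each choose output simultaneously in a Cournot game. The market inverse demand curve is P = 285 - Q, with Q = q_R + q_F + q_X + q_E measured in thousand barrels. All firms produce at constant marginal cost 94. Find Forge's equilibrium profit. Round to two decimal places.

1459.24

A representative firm's profit is π_i = q_i(285 - Q) - 94q_i.
First-order condition (treating rivals' output as given): 191 - 2q_i - Σ_{j≠i} q_j = 0.
With identical firms every q_j equals q_i, so Σ_{j≠i} q_j = 3q_i and 191 = 5q_i, giving q_i = 191/5.
Price P = 285 - 764/5 = 661/5.
Forge's profit: (661/5 - 94)·(191/5) = 1459.2400.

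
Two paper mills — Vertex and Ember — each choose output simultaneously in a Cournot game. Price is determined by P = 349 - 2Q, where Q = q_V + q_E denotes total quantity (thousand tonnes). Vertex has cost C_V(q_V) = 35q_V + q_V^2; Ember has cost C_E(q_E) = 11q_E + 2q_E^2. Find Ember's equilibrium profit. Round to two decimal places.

4049.59

Vertex's profit: π_V = (349 - 2Q)q_V - (35q_V + q_V²). Setting ∂π_V/∂q_V = 0: 314 - 6q_V - 2(q_E) = 0.
Ember's profit: π_E = (349 - 2Q)q_E - (11q_E + 2q_E²). Setting ∂π_E/∂q_E = 0: 338 - 8q_E - 2(q_V) = 0.
Best responses: q_V = (314 - 2q_E)/6, q_E = (338 - 2q_V)/8.
Substituting one into the other gives q_V = 459/11 and q_E = 350/11.
Price P = 349 - 2·(809/11) = 201.9091.
Ember's profit: 201.9091·(350/11) - 11·(350/11) - 2(350/11)² = 4049.5868.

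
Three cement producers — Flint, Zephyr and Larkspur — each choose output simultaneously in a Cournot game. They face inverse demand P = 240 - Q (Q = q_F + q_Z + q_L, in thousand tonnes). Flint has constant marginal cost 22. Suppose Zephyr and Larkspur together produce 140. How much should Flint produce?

39

With rivals' combined output fixed at 140, Flint's profit is π_F = (240 - 140 - q_F)q_F - (22q_F) = (100 - q_F)q_F - (22q_F).
∂π_F/∂q_F = 78 - 2q_F = 0, so q_F = 39.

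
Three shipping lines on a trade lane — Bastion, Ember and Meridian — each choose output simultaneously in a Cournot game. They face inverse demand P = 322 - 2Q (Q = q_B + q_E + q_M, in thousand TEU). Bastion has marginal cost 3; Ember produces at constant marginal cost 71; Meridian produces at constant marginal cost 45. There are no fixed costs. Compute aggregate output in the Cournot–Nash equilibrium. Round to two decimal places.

Bastion's profit: π_B = (322 - 2Q)q_B - (3q_B). Setting ∂π_B/∂q_B = 0: 319 - 4q_B - 2(q_E + q_M) = 0.
Ember's profit: π_E = (322 - 2Q)q_E - (71q_E). Setting ∂π_E/∂q_E = 0: 251 - 4q_E - 2(q_B + q_M) = 0.
Meridian's first-order condition: 277 - 4q_M - 2(q_B + q_E) = 0.
Summing all 3 equations gives 847 − 8Q = 0, hence Q = 847/8.
Back-substituting: q_B = (319 − 847/4)/2 = 429/8, q_E = (251 − 847/4)/2 = 157/8, q_M = (277 − 847/4)/2 = 261/8.
Total output Q = 429/8 + 157/8 + 261/8 = 847/8.

105.88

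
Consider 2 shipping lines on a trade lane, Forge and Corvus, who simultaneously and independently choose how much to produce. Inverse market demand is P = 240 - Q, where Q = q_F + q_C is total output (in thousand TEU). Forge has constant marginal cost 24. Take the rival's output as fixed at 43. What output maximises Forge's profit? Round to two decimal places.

With the rival's output fixed at 43, Forge's profit is π_F = (240 - 43 - q_F)q_F - (24q_F) = (197 - q_F)q_F - (24q_F).
∂π_F/∂q_F = 173 - 2q_F = 0, so q_F = 173/2.

86.50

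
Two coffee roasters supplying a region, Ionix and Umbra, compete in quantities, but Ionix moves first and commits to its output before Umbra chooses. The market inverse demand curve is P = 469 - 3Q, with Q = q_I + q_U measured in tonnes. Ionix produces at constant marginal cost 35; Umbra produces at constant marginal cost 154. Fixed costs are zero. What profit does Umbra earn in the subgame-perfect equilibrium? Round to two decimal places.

The follower Umbra best-responds to any q_I: π_U = (469 - 3Q)q_U - 154q_U.
Setting the follower's marginal profit to zero, 315 - 3q_I - 6q_U = 0, i.e. q_U = (315 - 3q_I)/6.
The leader anticipates this reaction. Substituting into P = 469 - 3Q gives P = 623/2 - (3/2)q_I, so π_I = (623/2 - (3/2)q_I)q_I - 35q_I.
Maximising: ∂π_I/∂q_I = 553/2 - 3q_I = 0, giving q_I = 553/6.
Then q_U = (315 - 3·(553/6))/6 = 77/12.
Price P = 469 - 3·(1183/12) = 693/4.
Umbra's profit: (693/4 - 154)·(77/12) = 123.5208.

123.52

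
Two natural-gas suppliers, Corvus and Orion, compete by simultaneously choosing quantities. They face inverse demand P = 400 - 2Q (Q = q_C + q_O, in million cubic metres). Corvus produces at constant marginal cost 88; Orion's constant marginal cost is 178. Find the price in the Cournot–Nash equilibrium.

Corvus's profit: π_C = (400 - 2Q)q_C - (88q_C). Setting ∂π_C/∂q_C = 0: 312 - 4q_C - 2(q_O) = 0.
Orion's first-order condition: 222 - 4q_O - 2(q_C) = 0.
So q_C = (312 - 2q_O)/4 and q_O = (222 - 2q_C)/4.
Substituting one into the other gives q_C = 67 and q_O = 22.
Total output Q = 89, so price P = 400 - 2·89 = 222.

222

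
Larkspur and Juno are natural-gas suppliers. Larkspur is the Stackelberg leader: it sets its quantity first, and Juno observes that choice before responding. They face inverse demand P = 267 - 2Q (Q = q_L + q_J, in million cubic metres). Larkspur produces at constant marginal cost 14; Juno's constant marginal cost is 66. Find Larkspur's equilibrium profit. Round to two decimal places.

Solve by backward induction. Given q_L, the follower Juno maximises π_J = (267 - 2q_L - 2q_J)q_J - 66q_J.
∂π_J/∂q_J = 201 - 2q_L - 4q_J = 0 gives the reaction function q_J = (201 - 2q_L)/4.
Larkspur substitutes q_J(q_L) into its own profit: π_L = q_L(267 - 2q_L - (201 - 2q_L)/2) - 14q_L = (333/2 - q_L)q_L - 14q_L.
Leader FOC: 305/2 - 2q_L = 0, so q_L = 305/4.
Then q_J = (201 - 2·(305/4))/4 = 97/8.
Price P = 267 - 2·(707/8) = 361/4.
Larkspur's profit: (361/4 - 14)·(305/4) = 5814.0625.

5814.06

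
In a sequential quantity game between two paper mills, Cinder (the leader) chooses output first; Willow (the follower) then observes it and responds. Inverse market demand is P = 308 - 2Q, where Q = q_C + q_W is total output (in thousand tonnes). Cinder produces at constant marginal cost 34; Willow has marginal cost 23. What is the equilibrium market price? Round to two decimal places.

Solve by backward induction. Given q_C, the follower Willow maximises π_W = (308 - 2q_C - 2q_W)q_W - 23q_W.
∂π_W/∂q_W = 285 - 2q_C - 4q_W = 0 gives the reaction function q_W = (285 - 2q_C)/4.
Cinder substitutes q_W(q_C) into its own profit: π_C = q_C(308 - 2q_C - (285 - 2q_C)/2) - 34q_C = (331/2 - q_C)q_C - 34q_C.
Leader FOC: 263/2 - 2q_C = 0, so q_C = 263/4.
Then q_W = (285 - 2·(263/4))/4 = 307/8.
Total output Q = 833/8, so price P = 308 - 2·(833/8) = 399/4.

99.75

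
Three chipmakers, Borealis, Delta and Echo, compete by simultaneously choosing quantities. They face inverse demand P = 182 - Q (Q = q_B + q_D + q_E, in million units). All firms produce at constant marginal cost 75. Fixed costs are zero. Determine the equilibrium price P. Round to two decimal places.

101.75

Each firm earns π_i = (182 - Q)q_i - 75q_i.
Setting ∂π_i/∂q_i = 0 with rivals' quantities fixed: 107 - 2q_i - Σ_{j≠i} q_j = 0.
With identical firms every q_j equals q_i, so Σ_{j≠i} q_j = 2q_i and 107 = 4q_i, giving q_i = 107/4.
Total output Q = 321/4, so price P = 182 - 321/4 = 407/4.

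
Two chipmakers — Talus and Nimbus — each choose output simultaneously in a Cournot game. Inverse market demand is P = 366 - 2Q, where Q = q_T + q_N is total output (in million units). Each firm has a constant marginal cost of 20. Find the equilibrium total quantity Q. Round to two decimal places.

Each firm earns π_i = (366 - 2Q)q_i - 20q_i.
First-order condition (treating rivals' output as given): 346 - 4q_i - 2q_j = 0.
With identical firms every q_j equals q_i, so q_j = q_i and 346 = 6q_i, giving q_i = 173/3.
Total output Q = 173/3 + 173/3 = 346/3.

115.33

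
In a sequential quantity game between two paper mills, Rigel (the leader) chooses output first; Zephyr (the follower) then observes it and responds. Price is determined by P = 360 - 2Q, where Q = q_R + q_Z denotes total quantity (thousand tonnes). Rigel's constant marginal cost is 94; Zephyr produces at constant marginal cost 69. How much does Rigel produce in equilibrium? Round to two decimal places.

Solve by backward induction. Given q_R, the follower Zephyr maximises π_Z = (360 - 2q_R - 2q_Z)q_Z - 69q_Z.
Setting the follower's marginal profit to zero, 291 - 2q_R - 4q_Z = 0, i.e. q_Z = (291 - 2q_R)/4.
Rigel substitutes q_Z(q_R) into its own profit: π_R = q_R(360 - 2q_R - (291 - 2q_R)/2) - 94q_R = (429/2 - q_R)q_R - 94q_R.
Leader FOC: 241/2 - 2q_R = 0, so q_R = 241/4.
Then q_Z = (291 - 2·(241/4))/4 = 341/8.

60.25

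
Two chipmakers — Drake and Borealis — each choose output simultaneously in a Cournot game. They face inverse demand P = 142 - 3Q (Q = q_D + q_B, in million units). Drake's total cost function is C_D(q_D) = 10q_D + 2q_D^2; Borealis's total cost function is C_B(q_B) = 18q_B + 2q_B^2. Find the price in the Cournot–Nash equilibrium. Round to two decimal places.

Drake's profit: π_D = (142 - 3Q)q_D - (10q_D + 2q_D²). Setting ∂π_D/∂q_D = 0: 132 - 10q_D - 3(q_B) = 0.
Borealis's first-order condition: 124 - 10q_B - 3(q_D) = 0.
Best responses: q_D = (132 - 3q_B)/10, q_B = (124 - 3q_D)/10.
Substituting one into the other gives q_D = 948/91 and q_B = 844/91.
Total output Q = 256/13, so price P = 142 - 3·(256/13) = 1078/13.

82.92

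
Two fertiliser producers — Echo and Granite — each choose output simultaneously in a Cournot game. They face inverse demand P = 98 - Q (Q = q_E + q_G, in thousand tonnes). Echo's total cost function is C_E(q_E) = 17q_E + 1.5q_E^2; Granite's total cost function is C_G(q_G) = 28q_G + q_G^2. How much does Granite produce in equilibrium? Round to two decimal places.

14.16

Echo's profit: π_E = (98 - Q)q_E - (17q_E + (3/2)q_E²). Setting ∂π_E/∂q_E = 0: 81 - 5q_E - (q_G) = 0.
Granite's first-order condition: 70 - 4q_G - (q_E) = 0.
So q_E = (81 - q_G)/5 and q_G = (70 - q_E)/4.
Solving the pair: q_E = 254/19, q_G = 269/19.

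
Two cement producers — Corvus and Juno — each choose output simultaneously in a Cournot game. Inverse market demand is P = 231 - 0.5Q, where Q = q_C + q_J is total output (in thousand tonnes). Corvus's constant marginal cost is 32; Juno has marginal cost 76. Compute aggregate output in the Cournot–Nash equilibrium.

236

Corvus's profit: π_C = (231 - 0.5Q)q_C - (32q_C). Setting ∂π_C/∂q_C = 0: 199 - q_C - (1/2)(q_J) = 0.
Juno's profit: π_J = (231 - 0.5Q)q_J - (76q_J). Setting ∂π_J/∂q_J = 0: 155 - q_J - (1/2)(q_C) = 0.
Best responses: q_C = (199 - (1/2)q_J), q_J = (155 - (1/2)q_C).
Substituting one into the other gives q_C = 162 and q_J = 74.
Total output Q = 162 + 74 = 236.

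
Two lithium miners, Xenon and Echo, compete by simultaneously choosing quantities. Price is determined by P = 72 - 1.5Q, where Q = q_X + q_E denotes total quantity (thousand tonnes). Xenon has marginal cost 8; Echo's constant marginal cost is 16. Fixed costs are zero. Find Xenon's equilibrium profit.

384

Xenon's profit: π_X = (72 - 1.5Q)q_X - (8q_X). Setting ∂π_X/∂q_X = 0: 64 - 3q_X - (3/2)(q_E) = 0.
Echo's profit: π_E = (72 - 1.5Q)q_E - (16q_E). Setting ∂π_E/∂q_E = 0: 56 - 3q_E - (3/2)(q_X) = 0.
Best responses: q_X = (64 - (3/2)q_E)/3, q_E = (56 - (3/2)q_X)/3.
Substituting one into the other gives q_X = 16 and q_E = 32/3.
Price P = 72 - (3/2)·(80/3) = 32.
Xenon's profit: (32 - 8)·16 = 384.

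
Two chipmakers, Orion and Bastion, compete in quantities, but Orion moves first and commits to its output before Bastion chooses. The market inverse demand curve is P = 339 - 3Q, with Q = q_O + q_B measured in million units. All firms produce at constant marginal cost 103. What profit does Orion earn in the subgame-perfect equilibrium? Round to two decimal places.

2320.67

The follower Bastion best-responds to any q_O: π_B = (339 - 3Q)q_B - 103q_B.
∂π_B/∂q_B = 236 - 3q_O - 6q_B = 0 gives the reaction function q_B = (236 - 3q_O)/6.
Orion substitutes q_B(q_O) into its own profit: π_O = q_O(339 - 3q_O - (236 - 3q_O)/2) - 103q_O = (221 - (3/2)q_O)q_O - 103q_O.
The leader's first-order condition 118 - 3q_O = 0 yields q_O = 118/3.
Then q_B = (236 - 3·(118/3))/6 = 59/3.
Price P = 339 - 3·59 = 162.
Orion's profit: (162 - 103)·(118/3) = 2320.6667.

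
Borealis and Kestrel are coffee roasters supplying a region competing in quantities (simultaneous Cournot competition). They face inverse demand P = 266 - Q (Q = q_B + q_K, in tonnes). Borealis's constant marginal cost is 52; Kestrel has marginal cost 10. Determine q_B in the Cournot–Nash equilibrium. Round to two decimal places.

57.33

Borealis's profit: π_B = (266 - Q)q_B - (52q_B). Setting ∂π_B/∂q_B = 0: 214 - 2q_B - (q_K) = 0.
Kestrel's profit: π_K = (266 - Q)q_K - (10q_K). Setting ∂π_K/∂q_K = 0: 256 - 2q_K - (q_B) = 0.
Rearranging gives the reaction functions q_B = (214 - q_K)/2 and q_K = (256 - q_B)/2.
Solving the pair: q_B = 172/3, q_K = 298/3.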